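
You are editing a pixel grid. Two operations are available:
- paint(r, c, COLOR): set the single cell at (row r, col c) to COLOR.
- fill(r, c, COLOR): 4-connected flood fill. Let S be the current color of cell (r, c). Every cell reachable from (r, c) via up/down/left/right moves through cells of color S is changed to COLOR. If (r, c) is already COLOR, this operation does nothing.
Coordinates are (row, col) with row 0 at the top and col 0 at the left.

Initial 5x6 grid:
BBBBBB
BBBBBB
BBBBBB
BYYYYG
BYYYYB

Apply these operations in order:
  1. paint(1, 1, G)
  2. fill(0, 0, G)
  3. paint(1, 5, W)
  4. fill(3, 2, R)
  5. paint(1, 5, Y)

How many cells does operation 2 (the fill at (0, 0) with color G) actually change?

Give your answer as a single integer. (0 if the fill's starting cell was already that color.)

After op 1 paint(1,1,G):
BBBBBB
BGBBBB
BBBBBB
BYYYYG
BYYYYB
After op 2 fill(0,0,G) [19 cells changed]:
GGGGGG
GGGGGG
GGGGGG
GYYYYG
GYYYYB

Answer: 19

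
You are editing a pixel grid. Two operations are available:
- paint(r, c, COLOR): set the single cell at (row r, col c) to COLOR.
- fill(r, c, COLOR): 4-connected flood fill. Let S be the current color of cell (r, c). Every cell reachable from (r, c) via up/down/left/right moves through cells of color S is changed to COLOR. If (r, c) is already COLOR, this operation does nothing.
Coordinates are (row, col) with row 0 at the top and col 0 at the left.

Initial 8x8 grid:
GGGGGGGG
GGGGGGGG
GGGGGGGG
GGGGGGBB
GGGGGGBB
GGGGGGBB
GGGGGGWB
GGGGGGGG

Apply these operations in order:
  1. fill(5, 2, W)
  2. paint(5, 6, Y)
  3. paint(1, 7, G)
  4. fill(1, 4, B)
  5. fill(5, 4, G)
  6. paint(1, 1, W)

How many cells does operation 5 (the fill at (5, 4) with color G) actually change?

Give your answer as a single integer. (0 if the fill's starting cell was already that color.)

Answer: 62

Derivation:
After op 1 fill(5,2,W) [56 cells changed]:
WWWWWWWW
WWWWWWWW
WWWWWWWW
WWWWWWBB
WWWWWWBB
WWWWWWBB
WWWWWWWB
WWWWWWWW
After op 2 paint(5,6,Y):
WWWWWWWW
WWWWWWWW
WWWWWWWW
WWWWWWBB
WWWWWWBB
WWWWWWYB
WWWWWWWB
WWWWWWWW
After op 3 paint(1,7,G):
WWWWWWWW
WWWWWWWG
WWWWWWWW
WWWWWWBB
WWWWWWBB
WWWWWWYB
WWWWWWWB
WWWWWWWW
After op 4 fill(1,4,B) [56 cells changed]:
BBBBBBBB
BBBBBBBG
BBBBBBBB
BBBBBBBB
BBBBBBBB
BBBBBBYB
BBBBBBBB
BBBBBBBB
After op 5 fill(5,4,G) [62 cells changed]:
GGGGGGGG
GGGGGGGG
GGGGGGGG
GGGGGGGG
GGGGGGGG
GGGGGGYG
GGGGGGGG
GGGGGGGG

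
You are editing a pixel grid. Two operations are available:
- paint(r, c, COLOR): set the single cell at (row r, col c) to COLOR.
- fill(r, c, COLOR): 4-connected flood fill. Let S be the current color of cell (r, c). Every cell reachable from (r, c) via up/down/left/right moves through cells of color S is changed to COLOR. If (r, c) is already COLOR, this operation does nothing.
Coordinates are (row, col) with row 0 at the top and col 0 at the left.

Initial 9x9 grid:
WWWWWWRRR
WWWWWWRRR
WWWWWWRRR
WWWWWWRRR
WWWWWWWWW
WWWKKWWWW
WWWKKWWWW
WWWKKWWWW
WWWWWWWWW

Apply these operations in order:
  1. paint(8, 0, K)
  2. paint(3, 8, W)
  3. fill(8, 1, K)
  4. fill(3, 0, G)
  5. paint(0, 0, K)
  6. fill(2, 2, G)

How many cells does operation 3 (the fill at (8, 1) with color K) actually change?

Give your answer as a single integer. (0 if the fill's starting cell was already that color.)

Answer: 63

Derivation:
After op 1 paint(8,0,K):
WWWWWWRRR
WWWWWWRRR
WWWWWWRRR
WWWWWWRRR
WWWWWWWWW
WWWKKWWWW
WWWKKWWWW
WWWKKWWWW
KWWWWWWWW
After op 2 paint(3,8,W):
WWWWWWRRR
WWWWWWRRR
WWWWWWRRR
WWWWWWRRW
WWWWWWWWW
WWWKKWWWW
WWWKKWWWW
WWWKKWWWW
KWWWWWWWW
After op 3 fill(8,1,K) [63 cells changed]:
KKKKKKRRR
KKKKKKRRR
KKKKKKRRR
KKKKKKRRK
KKKKKKKKK
KKKKKKKKK
KKKKKKKKK
KKKKKKKKK
KKKKKKKKK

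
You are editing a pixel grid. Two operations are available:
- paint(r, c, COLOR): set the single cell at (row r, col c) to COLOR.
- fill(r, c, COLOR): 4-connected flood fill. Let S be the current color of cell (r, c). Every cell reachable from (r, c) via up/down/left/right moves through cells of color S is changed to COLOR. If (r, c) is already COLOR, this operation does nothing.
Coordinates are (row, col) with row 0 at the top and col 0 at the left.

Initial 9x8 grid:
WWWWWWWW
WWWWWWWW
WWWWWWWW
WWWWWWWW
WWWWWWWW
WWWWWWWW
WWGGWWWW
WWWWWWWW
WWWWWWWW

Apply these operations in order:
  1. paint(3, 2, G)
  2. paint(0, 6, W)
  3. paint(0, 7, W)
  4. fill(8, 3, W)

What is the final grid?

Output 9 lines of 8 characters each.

Answer: WWWWWWWW
WWWWWWWW
WWWWWWWW
WWGWWWWW
WWWWWWWW
WWWWWWWW
WWGGWWWW
WWWWWWWW
WWWWWWWW

Derivation:
After op 1 paint(3,2,G):
WWWWWWWW
WWWWWWWW
WWWWWWWW
WWGWWWWW
WWWWWWWW
WWWWWWWW
WWGGWWWW
WWWWWWWW
WWWWWWWW
After op 2 paint(0,6,W):
WWWWWWWW
WWWWWWWW
WWWWWWWW
WWGWWWWW
WWWWWWWW
WWWWWWWW
WWGGWWWW
WWWWWWWW
WWWWWWWW
After op 3 paint(0,7,W):
WWWWWWWW
WWWWWWWW
WWWWWWWW
WWGWWWWW
WWWWWWWW
WWWWWWWW
WWGGWWWW
WWWWWWWW
WWWWWWWW
After op 4 fill(8,3,W) [0 cells changed]:
WWWWWWWW
WWWWWWWW
WWWWWWWW
WWGWWWWW
WWWWWWWW
WWWWWWWW
WWGGWWWW
WWWWWWWW
WWWWWWWW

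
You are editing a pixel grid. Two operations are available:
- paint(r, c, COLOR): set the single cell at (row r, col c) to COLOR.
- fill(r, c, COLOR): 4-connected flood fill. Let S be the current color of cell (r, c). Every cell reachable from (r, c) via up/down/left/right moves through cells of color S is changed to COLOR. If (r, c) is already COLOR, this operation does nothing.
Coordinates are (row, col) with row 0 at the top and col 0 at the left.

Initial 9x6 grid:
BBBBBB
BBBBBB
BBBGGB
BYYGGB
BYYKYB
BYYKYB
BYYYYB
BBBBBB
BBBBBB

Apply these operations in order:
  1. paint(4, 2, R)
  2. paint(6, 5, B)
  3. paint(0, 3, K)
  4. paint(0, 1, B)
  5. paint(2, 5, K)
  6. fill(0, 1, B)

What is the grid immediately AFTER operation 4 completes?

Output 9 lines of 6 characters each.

Answer: BBBKBB
BBBBBB
BBBGGB
BYYGGB
BYRKYB
BYYKYB
BYYYYB
BBBBBB
BBBBBB

Derivation:
After op 1 paint(4,2,R):
BBBBBB
BBBBBB
BBBGGB
BYYGGB
BYRKYB
BYYKYB
BYYYYB
BBBBBB
BBBBBB
After op 2 paint(6,5,B):
BBBBBB
BBBBBB
BBBGGB
BYYGGB
BYRKYB
BYYKYB
BYYYYB
BBBBBB
BBBBBB
After op 3 paint(0,3,K):
BBBKBB
BBBBBB
BBBGGB
BYYGGB
BYRKYB
BYYKYB
BYYYYB
BBBBBB
BBBBBB
After op 4 paint(0,1,B):
BBBKBB
BBBBBB
BBBGGB
BYYGGB
BYRKYB
BYYKYB
BYYYYB
BBBBBB
BBBBBB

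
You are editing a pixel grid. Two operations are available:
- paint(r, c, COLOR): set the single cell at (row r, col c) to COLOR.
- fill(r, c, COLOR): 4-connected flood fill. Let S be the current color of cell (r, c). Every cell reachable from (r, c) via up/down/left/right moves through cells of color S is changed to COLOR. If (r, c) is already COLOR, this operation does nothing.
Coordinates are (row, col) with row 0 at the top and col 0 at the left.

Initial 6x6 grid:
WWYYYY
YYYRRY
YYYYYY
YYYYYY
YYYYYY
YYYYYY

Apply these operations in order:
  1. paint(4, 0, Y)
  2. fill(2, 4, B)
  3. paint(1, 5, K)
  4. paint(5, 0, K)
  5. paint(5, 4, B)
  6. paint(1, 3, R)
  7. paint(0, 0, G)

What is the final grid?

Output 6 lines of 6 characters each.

After op 1 paint(4,0,Y):
WWYYYY
YYYRRY
YYYYYY
YYYYYY
YYYYYY
YYYYYY
After op 2 fill(2,4,B) [32 cells changed]:
WWBBBB
BBBRRB
BBBBBB
BBBBBB
BBBBBB
BBBBBB
After op 3 paint(1,5,K):
WWBBBB
BBBRRK
BBBBBB
BBBBBB
BBBBBB
BBBBBB
After op 4 paint(5,0,K):
WWBBBB
BBBRRK
BBBBBB
BBBBBB
BBBBBB
KBBBBB
After op 5 paint(5,4,B):
WWBBBB
BBBRRK
BBBBBB
BBBBBB
BBBBBB
KBBBBB
After op 6 paint(1,3,R):
WWBBBB
BBBRRK
BBBBBB
BBBBBB
BBBBBB
KBBBBB
After op 7 paint(0,0,G):
GWBBBB
BBBRRK
BBBBBB
BBBBBB
BBBBBB
KBBBBB

Answer: GWBBBB
BBBRRK
BBBBBB
BBBBBB
BBBBBB
KBBBBB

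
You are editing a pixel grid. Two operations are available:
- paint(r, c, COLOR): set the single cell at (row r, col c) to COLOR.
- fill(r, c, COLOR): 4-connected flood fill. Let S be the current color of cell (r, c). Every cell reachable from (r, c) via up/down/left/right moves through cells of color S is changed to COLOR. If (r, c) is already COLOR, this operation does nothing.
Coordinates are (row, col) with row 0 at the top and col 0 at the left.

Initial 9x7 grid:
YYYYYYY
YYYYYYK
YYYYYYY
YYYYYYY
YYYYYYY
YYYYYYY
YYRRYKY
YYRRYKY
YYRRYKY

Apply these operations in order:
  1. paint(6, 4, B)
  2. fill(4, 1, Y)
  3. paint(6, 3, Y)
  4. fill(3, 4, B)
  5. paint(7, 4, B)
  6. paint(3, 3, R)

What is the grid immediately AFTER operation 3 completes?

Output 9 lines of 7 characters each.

Answer: YYYYYYY
YYYYYYK
YYYYYYY
YYYYYYY
YYYYYYY
YYYYYYY
YYRYBKY
YYRRYKY
YYRRYKY

Derivation:
After op 1 paint(6,4,B):
YYYYYYY
YYYYYYK
YYYYYYY
YYYYYYY
YYYYYYY
YYYYYYY
YYRRBKY
YYRRYKY
YYRRYKY
After op 2 fill(4,1,Y) [0 cells changed]:
YYYYYYY
YYYYYYK
YYYYYYY
YYYYYYY
YYYYYYY
YYYYYYY
YYRRBKY
YYRRYKY
YYRRYKY
After op 3 paint(6,3,Y):
YYYYYYY
YYYYYYK
YYYYYYY
YYYYYYY
YYYYYYY
YYYYYYY
YYRYBKY
YYRRYKY
YYRRYKY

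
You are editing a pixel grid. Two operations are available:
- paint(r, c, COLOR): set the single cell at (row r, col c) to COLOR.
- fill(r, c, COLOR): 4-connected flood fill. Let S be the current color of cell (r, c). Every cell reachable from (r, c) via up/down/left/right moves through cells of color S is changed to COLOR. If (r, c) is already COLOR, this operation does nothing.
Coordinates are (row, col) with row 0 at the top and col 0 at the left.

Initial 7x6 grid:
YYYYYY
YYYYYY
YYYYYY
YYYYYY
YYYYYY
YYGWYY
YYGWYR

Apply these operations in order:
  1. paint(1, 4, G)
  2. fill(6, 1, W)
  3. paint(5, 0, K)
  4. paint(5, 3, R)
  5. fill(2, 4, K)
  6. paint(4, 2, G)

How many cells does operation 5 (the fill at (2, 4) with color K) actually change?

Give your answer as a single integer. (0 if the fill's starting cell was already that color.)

After op 1 paint(1,4,G):
YYYYYY
YYYYGY
YYYYYY
YYYYYY
YYYYYY
YYGWYY
YYGWYR
After op 2 fill(6,1,W) [36 cells changed]:
WWWWWW
WWWWGW
WWWWWW
WWWWWW
WWWWWW
WWGWWW
WWGWWR
After op 3 paint(5,0,K):
WWWWWW
WWWWGW
WWWWWW
WWWWWW
WWWWWW
KWGWWW
WWGWWR
After op 4 paint(5,3,R):
WWWWWW
WWWWGW
WWWWWW
WWWWWW
WWWWWW
KWGRWW
WWGWWR
After op 5 fill(2,4,K) [36 cells changed]:
KKKKKK
KKKKGK
KKKKKK
KKKKKK
KKKKKK
KKGRKK
KKGKKR

Answer: 36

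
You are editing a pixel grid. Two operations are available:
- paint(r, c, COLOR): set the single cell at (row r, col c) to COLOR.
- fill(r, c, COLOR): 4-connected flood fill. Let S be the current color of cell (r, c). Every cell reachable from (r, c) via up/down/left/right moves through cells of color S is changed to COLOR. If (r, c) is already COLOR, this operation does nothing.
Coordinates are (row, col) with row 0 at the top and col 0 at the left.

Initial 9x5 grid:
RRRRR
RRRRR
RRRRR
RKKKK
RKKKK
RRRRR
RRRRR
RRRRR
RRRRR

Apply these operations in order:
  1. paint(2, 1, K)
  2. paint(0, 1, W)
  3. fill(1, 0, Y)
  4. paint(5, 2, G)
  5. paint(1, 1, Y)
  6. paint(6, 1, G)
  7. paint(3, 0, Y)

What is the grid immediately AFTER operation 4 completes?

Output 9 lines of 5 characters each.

After op 1 paint(2,1,K):
RRRRR
RRRRR
RKRRR
RKKKK
RKKKK
RRRRR
RRRRR
RRRRR
RRRRR
After op 2 paint(0,1,W):
RWRRR
RRRRR
RKRRR
RKKKK
RKKKK
RRRRR
RRRRR
RRRRR
RRRRR
After op 3 fill(1,0,Y) [35 cells changed]:
YWYYY
YYYYY
YKYYY
YKKKK
YKKKK
YYYYY
YYYYY
YYYYY
YYYYY
After op 4 paint(5,2,G):
YWYYY
YYYYY
YKYYY
YKKKK
YKKKK
YYGYY
YYYYY
YYYYY
YYYYY

Answer: YWYYY
YYYYY
YKYYY
YKKKK
YKKKK
YYGYY
YYYYY
YYYYY
YYYYY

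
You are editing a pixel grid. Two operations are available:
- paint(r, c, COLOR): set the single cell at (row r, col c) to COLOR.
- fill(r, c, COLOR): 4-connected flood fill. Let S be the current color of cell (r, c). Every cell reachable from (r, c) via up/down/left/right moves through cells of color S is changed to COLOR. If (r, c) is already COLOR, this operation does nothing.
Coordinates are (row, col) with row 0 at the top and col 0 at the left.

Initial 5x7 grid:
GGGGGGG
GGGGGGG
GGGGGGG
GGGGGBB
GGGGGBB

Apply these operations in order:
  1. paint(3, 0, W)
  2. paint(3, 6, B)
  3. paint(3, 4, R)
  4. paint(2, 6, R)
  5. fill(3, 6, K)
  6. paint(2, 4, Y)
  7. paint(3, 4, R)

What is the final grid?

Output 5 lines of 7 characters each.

Answer: GGGGGGG
GGGGGGG
GGGGYGR
WGGGRKK
GGGGGKK

Derivation:
After op 1 paint(3,0,W):
GGGGGGG
GGGGGGG
GGGGGGG
WGGGGBB
GGGGGBB
After op 2 paint(3,6,B):
GGGGGGG
GGGGGGG
GGGGGGG
WGGGGBB
GGGGGBB
After op 3 paint(3,4,R):
GGGGGGG
GGGGGGG
GGGGGGG
WGGGRBB
GGGGGBB
After op 4 paint(2,6,R):
GGGGGGG
GGGGGGG
GGGGGGR
WGGGRBB
GGGGGBB
After op 5 fill(3,6,K) [4 cells changed]:
GGGGGGG
GGGGGGG
GGGGGGR
WGGGRKK
GGGGGKK
After op 6 paint(2,4,Y):
GGGGGGG
GGGGGGG
GGGGYGR
WGGGRKK
GGGGGKK
After op 7 paint(3,4,R):
GGGGGGG
GGGGGGG
GGGGYGR
WGGGRKK
GGGGGKK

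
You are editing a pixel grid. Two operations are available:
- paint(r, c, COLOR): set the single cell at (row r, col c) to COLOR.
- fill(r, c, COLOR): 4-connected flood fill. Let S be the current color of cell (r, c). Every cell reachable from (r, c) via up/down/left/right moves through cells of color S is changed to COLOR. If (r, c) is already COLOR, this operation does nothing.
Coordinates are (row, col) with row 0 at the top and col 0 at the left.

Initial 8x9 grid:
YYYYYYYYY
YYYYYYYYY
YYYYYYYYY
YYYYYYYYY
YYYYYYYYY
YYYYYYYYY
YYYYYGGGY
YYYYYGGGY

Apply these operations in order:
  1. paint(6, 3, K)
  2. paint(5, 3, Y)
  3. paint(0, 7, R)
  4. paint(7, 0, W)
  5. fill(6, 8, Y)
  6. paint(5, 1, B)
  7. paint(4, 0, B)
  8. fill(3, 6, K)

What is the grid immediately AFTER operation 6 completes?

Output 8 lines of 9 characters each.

After op 1 paint(6,3,K):
YYYYYYYYY
YYYYYYYYY
YYYYYYYYY
YYYYYYYYY
YYYYYYYYY
YYYYYYYYY
YYYKYGGGY
YYYYYGGGY
After op 2 paint(5,3,Y):
YYYYYYYYY
YYYYYYYYY
YYYYYYYYY
YYYYYYYYY
YYYYYYYYY
YYYYYYYYY
YYYKYGGGY
YYYYYGGGY
After op 3 paint(0,7,R):
YYYYYYYRY
YYYYYYYYY
YYYYYYYYY
YYYYYYYYY
YYYYYYYYY
YYYYYYYYY
YYYKYGGGY
YYYYYGGGY
After op 4 paint(7,0,W):
YYYYYYYRY
YYYYYYYYY
YYYYYYYYY
YYYYYYYYY
YYYYYYYYY
YYYYYYYYY
YYYKYGGGY
WYYYYGGGY
After op 5 fill(6,8,Y) [0 cells changed]:
YYYYYYYRY
YYYYYYYYY
YYYYYYYYY
YYYYYYYYY
YYYYYYYYY
YYYYYYYYY
YYYKYGGGY
WYYYYGGGY
After op 6 paint(5,1,B):
YYYYYYYRY
YYYYYYYYY
YYYYYYYYY
YYYYYYYYY
YYYYYYYYY
YBYYYYYYY
YYYKYGGGY
WYYYYGGGY

Answer: YYYYYYYRY
YYYYYYYYY
YYYYYYYYY
YYYYYYYYY
YYYYYYYYY
YBYYYYYYY
YYYKYGGGY
WYYYYGGGY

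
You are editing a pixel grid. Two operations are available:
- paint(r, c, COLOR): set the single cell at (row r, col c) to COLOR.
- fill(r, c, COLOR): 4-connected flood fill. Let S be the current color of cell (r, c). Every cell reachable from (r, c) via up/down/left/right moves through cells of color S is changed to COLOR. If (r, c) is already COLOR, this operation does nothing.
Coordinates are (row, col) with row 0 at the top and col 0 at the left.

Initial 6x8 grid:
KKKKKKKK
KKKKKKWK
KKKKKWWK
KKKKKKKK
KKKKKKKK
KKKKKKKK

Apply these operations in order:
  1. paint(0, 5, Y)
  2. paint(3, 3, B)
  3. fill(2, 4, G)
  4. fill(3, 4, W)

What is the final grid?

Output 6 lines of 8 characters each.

After op 1 paint(0,5,Y):
KKKKKYKK
KKKKKKWK
KKKKKWWK
KKKKKKKK
KKKKKKKK
KKKKKKKK
After op 2 paint(3,3,B):
KKKKKYKK
KKKKKKWK
KKKKKWWK
KKKBKKKK
KKKKKKKK
KKKKKKKK
After op 3 fill(2,4,G) [43 cells changed]:
GGGGGYGG
GGGGGGWG
GGGGGWWG
GGGBGGGG
GGGGGGGG
GGGGGGGG
After op 4 fill(3,4,W) [43 cells changed]:
WWWWWYWW
WWWWWWWW
WWWWWWWW
WWWBWWWW
WWWWWWWW
WWWWWWWW

Answer: WWWWWYWW
WWWWWWWW
WWWWWWWW
WWWBWWWW
WWWWWWWW
WWWWWWWW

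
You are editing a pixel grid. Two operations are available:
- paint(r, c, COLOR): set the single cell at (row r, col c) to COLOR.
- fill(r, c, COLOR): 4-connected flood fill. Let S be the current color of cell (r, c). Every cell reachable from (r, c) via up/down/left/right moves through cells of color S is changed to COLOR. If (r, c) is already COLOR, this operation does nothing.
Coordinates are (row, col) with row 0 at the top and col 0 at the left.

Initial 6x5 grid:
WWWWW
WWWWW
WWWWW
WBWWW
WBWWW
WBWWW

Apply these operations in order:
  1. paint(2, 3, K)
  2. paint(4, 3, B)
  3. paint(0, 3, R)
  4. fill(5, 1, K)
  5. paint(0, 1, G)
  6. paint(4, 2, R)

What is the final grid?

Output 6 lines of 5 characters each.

After op 1 paint(2,3,K):
WWWWW
WWWWW
WWWKW
WBWWW
WBWWW
WBWWW
After op 2 paint(4,3,B):
WWWWW
WWWWW
WWWKW
WBWWW
WBWBW
WBWWW
After op 3 paint(0,3,R):
WWWRW
WWWWW
WWWKW
WBWWW
WBWBW
WBWWW
After op 4 fill(5,1,K) [3 cells changed]:
WWWRW
WWWWW
WWWKW
WKWWW
WKWBW
WKWWW
After op 5 paint(0,1,G):
WGWRW
WWWWW
WWWKW
WKWWW
WKWBW
WKWWW
After op 6 paint(4,2,R):
WGWRW
WWWWW
WWWKW
WKWWW
WKRBW
WKWWW

Answer: WGWRW
WWWWW
WWWKW
WKWWW
WKRBW
WKWWW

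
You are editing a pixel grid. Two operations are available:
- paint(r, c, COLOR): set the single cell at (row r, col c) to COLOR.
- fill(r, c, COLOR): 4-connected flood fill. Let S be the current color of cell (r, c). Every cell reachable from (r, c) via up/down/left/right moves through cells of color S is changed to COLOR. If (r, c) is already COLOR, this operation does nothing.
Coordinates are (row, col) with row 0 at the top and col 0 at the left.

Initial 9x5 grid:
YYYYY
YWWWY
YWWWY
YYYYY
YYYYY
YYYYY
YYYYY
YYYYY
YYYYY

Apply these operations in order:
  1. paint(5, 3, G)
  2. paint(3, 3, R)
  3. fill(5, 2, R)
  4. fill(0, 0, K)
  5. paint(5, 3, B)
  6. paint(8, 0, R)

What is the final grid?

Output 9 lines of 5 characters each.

After op 1 paint(5,3,G):
YYYYY
YWWWY
YWWWY
YYYYY
YYYYY
YYYGY
YYYYY
YYYYY
YYYYY
After op 2 paint(3,3,R):
YYYYY
YWWWY
YWWWY
YYYRY
YYYYY
YYYGY
YYYYY
YYYYY
YYYYY
After op 3 fill(5,2,R) [37 cells changed]:
RRRRR
RWWWR
RWWWR
RRRRR
RRRRR
RRRGR
RRRRR
RRRRR
RRRRR
After op 4 fill(0,0,K) [38 cells changed]:
KKKKK
KWWWK
KWWWK
KKKKK
KKKKK
KKKGK
KKKKK
KKKKK
KKKKK
After op 5 paint(5,3,B):
KKKKK
KWWWK
KWWWK
KKKKK
KKKKK
KKKBK
KKKKK
KKKKK
KKKKK
After op 6 paint(8,0,R):
KKKKK
KWWWK
KWWWK
KKKKK
KKKKK
KKKBK
KKKKK
KKKKK
RKKKK

Answer: KKKKK
KWWWK
KWWWK
KKKKK
KKKKK
KKKBK
KKKKK
KKKKK
RKKKK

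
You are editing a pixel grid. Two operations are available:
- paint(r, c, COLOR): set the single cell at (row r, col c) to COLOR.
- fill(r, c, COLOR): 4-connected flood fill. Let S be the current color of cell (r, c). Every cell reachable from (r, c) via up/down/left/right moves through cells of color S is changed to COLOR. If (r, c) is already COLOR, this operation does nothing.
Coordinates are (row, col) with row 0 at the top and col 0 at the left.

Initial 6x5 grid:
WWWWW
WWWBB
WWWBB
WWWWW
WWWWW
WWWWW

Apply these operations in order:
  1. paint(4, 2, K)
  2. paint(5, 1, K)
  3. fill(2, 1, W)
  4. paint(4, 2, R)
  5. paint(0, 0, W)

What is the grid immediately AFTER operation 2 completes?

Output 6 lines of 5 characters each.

After op 1 paint(4,2,K):
WWWWW
WWWBB
WWWBB
WWWWW
WWKWW
WWWWW
After op 2 paint(5,1,K):
WWWWW
WWWBB
WWWBB
WWWWW
WWKWW
WKWWW

Answer: WWWWW
WWWBB
WWWBB
WWWWW
WWKWW
WKWWW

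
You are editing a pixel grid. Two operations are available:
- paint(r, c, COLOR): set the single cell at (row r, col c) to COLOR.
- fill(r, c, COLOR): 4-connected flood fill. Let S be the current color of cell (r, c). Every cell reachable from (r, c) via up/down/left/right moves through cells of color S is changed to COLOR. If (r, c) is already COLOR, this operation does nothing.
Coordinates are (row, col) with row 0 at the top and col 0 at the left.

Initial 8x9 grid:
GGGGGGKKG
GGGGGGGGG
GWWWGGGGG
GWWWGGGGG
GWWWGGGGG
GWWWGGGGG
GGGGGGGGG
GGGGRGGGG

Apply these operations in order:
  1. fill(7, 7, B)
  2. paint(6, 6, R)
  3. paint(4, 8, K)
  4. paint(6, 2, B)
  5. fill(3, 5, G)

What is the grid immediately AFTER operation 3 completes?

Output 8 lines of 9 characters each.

After op 1 fill(7,7,B) [57 cells changed]:
BBBBBBKKB
BBBBBBBBB
BWWWBBBBB
BWWWBBBBB
BWWWBBBBB
BWWWBBBBB
BBBBBBBBB
BBBBRBBBB
After op 2 paint(6,6,R):
BBBBBBKKB
BBBBBBBBB
BWWWBBBBB
BWWWBBBBB
BWWWBBBBB
BWWWBBBBB
BBBBBBRBB
BBBBRBBBB
After op 3 paint(4,8,K):
BBBBBBKKB
BBBBBBBBB
BWWWBBBBB
BWWWBBBBB
BWWWBBBBK
BWWWBBBBB
BBBBBBRBB
BBBBRBBBB

Answer: BBBBBBKKB
BBBBBBBBB
BWWWBBBBB
BWWWBBBBB
BWWWBBBBK
BWWWBBBBB
BBBBBBRBB
BBBBRBBBB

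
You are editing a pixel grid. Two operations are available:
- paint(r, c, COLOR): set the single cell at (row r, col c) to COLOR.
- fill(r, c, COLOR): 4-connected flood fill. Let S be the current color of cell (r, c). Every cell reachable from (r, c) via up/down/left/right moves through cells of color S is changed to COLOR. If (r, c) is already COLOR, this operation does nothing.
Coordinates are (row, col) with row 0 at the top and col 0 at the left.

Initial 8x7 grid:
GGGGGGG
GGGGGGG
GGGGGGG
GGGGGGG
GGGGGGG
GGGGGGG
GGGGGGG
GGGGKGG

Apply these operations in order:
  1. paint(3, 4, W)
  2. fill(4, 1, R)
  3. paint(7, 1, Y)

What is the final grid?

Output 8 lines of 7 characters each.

After op 1 paint(3,4,W):
GGGGGGG
GGGGGGG
GGGGGGG
GGGGWGG
GGGGGGG
GGGGGGG
GGGGGGG
GGGGKGG
After op 2 fill(4,1,R) [54 cells changed]:
RRRRRRR
RRRRRRR
RRRRRRR
RRRRWRR
RRRRRRR
RRRRRRR
RRRRRRR
RRRRKRR
After op 3 paint(7,1,Y):
RRRRRRR
RRRRRRR
RRRRRRR
RRRRWRR
RRRRRRR
RRRRRRR
RRRRRRR
RYRRKRR

Answer: RRRRRRR
RRRRRRR
RRRRRRR
RRRRWRR
RRRRRRR
RRRRRRR
RRRRRRR
RYRRKRR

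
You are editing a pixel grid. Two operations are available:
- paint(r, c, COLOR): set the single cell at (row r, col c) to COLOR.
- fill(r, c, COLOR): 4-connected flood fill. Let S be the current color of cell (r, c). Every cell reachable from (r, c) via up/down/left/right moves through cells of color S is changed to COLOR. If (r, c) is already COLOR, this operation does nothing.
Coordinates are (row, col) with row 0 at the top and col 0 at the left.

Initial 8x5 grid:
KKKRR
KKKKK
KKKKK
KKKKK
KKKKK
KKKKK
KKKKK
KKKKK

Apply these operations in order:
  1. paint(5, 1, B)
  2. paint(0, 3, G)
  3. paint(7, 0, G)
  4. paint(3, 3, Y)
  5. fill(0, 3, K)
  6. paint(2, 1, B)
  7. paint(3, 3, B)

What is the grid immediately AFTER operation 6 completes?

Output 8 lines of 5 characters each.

Answer: KKKKR
KKKKK
KBKKK
KKKYK
KKKKK
KBKKK
KKKKK
GKKKK

Derivation:
After op 1 paint(5,1,B):
KKKRR
KKKKK
KKKKK
KKKKK
KKKKK
KBKKK
KKKKK
KKKKK
After op 2 paint(0,3,G):
KKKGR
KKKKK
KKKKK
KKKKK
KKKKK
KBKKK
KKKKK
KKKKK
After op 3 paint(7,0,G):
KKKGR
KKKKK
KKKKK
KKKKK
KKKKK
KBKKK
KKKKK
GKKKK
After op 4 paint(3,3,Y):
KKKGR
KKKKK
KKKKK
KKKYK
KKKKK
KBKKK
KKKKK
GKKKK
After op 5 fill(0,3,K) [1 cells changed]:
KKKKR
KKKKK
KKKKK
KKKYK
KKKKK
KBKKK
KKKKK
GKKKK
After op 6 paint(2,1,B):
KKKKR
KKKKK
KBKKK
KKKYK
KKKKK
KBKKK
KKKKK
GKKKK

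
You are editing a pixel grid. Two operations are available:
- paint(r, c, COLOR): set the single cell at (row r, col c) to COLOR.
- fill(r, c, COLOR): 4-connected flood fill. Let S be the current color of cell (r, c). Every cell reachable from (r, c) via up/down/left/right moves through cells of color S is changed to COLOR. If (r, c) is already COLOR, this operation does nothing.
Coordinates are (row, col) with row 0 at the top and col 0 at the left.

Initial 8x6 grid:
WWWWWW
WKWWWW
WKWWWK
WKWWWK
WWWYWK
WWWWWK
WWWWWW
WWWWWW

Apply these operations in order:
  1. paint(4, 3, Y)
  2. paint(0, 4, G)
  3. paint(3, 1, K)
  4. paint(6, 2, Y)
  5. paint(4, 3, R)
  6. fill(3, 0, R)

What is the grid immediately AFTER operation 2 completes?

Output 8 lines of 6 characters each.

After op 1 paint(4,3,Y):
WWWWWW
WKWWWW
WKWWWK
WKWWWK
WWWYWK
WWWWWK
WWWWWW
WWWWWW
After op 2 paint(0,4,G):
WWWWGW
WKWWWW
WKWWWK
WKWWWK
WWWYWK
WWWWWK
WWWWWW
WWWWWW

Answer: WWWWGW
WKWWWW
WKWWWK
WKWWWK
WWWYWK
WWWWWK
WWWWWW
WWWWWW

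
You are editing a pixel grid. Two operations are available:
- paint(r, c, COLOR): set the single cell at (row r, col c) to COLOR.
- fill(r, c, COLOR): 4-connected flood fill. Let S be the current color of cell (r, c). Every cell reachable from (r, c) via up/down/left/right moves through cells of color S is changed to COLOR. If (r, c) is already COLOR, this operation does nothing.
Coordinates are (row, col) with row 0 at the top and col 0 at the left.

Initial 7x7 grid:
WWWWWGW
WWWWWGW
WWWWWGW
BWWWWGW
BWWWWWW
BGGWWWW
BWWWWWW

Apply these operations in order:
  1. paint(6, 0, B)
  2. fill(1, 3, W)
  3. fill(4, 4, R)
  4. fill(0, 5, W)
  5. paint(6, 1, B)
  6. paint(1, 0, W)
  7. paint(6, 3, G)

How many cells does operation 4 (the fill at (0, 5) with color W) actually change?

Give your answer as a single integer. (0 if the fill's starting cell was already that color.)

After op 1 paint(6,0,B):
WWWWWGW
WWWWWGW
WWWWWGW
BWWWWGW
BWWWWWW
BGGWWWW
BWWWWWW
After op 2 fill(1,3,W) [0 cells changed]:
WWWWWGW
WWWWWGW
WWWWWGW
BWWWWGW
BWWWWWW
BGGWWWW
BWWWWWW
After op 3 fill(4,4,R) [39 cells changed]:
RRRRRGR
RRRRRGR
RRRRRGR
BRRRRGR
BRRRRRR
BGGRRRR
BRRRRRR
After op 4 fill(0,5,W) [4 cells changed]:
RRRRRWR
RRRRRWR
RRRRRWR
BRRRRWR
BRRRRRR
BGGRRRR
BRRRRRR

Answer: 4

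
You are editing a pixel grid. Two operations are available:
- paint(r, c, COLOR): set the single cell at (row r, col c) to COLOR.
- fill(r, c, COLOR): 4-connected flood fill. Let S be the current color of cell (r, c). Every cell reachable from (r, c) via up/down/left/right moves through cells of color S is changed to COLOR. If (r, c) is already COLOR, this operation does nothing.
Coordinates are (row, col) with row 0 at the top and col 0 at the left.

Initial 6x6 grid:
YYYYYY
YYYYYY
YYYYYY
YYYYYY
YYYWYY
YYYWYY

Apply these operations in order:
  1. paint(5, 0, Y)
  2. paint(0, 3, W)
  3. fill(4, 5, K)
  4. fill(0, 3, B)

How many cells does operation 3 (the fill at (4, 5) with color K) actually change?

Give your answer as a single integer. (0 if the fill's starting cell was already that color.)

After op 1 paint(5,0,Y):
YYYYYY
YYYYYY
YYYYYY
YYYYYY
YYYWYY
YYYWYY
After op 2 paint(0,3,W):
YYYWYY
YYYYYY
YYYYYY
YYYYYY
YYYWYY
YYYWYY
After op 3 fill(4,5,K) [33 cells changed]:
KKKWKK
KKKKKK
KKKKKK
KKKKKK
KKKWKK
KKKWKK

Answer: 33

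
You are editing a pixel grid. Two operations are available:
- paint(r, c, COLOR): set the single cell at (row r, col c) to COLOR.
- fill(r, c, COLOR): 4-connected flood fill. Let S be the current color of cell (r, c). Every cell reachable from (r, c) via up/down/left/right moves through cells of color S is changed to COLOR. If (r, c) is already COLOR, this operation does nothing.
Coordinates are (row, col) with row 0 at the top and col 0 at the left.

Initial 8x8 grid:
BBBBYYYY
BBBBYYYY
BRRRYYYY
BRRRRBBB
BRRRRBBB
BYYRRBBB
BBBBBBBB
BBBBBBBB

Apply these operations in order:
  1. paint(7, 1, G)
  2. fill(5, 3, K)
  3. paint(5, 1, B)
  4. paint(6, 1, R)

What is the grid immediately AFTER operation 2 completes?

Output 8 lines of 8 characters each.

Answer: BBBBYYYY
BBBBYYYY
BKKKYYYY
BKKKKBBB
BKKKKBBB
BYYKKBBB
BBBBBBBB
BGBBBBBB

Derivation:
After op 1 paint(7,1,G):
BBBBYYYY
BBBBYYYY
BRRRYYYY
BRRRRBBB
BRRRRBBB
BYYRRBBB
BBBBBBBB
BGBBBBBB
After op 2 fill(5,3,K) [13 cells changed]:
BBBBYYYY
BBBBYYYY
BKKKYYYY
BKKKKBBB
BKKKKBBB
BYYKKBBB
BBBBBBBB
BGBBBBBB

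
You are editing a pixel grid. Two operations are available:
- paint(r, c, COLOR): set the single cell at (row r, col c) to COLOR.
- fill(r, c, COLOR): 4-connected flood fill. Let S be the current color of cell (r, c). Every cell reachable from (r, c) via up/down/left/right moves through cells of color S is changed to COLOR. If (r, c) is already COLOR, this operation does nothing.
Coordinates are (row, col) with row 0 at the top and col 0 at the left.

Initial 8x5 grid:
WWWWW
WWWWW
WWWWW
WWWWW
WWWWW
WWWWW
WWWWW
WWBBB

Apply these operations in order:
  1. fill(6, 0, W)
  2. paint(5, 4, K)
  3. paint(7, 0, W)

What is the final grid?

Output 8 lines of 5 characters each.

After op 1 fill(6,0,W) [0 cells changed]:
WWWWW
WWWWW
WWWWW
WWWWW
WWWWW
WWWWW
WWWWW
WWBBB
After op 2 paint(5,4,K):
WWWWW
WWWWW
WWWWW
WWWWW
WWWWW
WWWWK
WWWWW
WWBBB
After op 3 paint(7,0,W):
WWWWW
WWWWW
WWWWW
WWWWW
WWWWW
WWWWK
WWWWW
WWBBB

Answer: WWWWW
WWWWW
WWWWW
WWWWW
WWWWW
WWWWK
WWWWW
WWBBB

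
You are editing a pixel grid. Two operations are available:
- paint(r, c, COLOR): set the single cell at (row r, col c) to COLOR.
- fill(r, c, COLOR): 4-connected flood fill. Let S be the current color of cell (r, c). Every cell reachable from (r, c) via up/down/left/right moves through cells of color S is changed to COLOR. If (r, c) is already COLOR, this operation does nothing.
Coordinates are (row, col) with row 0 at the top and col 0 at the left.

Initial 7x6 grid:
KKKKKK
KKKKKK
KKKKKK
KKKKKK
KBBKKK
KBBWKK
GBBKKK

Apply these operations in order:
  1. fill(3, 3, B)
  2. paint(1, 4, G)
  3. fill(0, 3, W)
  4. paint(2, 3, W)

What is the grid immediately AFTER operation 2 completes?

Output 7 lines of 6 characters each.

Answer: BBBBBB
BBBBGB
BBBBBB
BBBBBB
BBBBBB
BBBWBB
GBBBBB

Derivation:
After op 1 fill(3,3,B) [34 cells changed]:
BBBBBB
BBBBBB
BBBBBB
BBBBBB
BBBBBB
BBBWBB
GBBBBB
After op 2 paint(1,4,G):
BBBBBB
BBBBGB
BBBBBB
BBBBBB
BBBBBB
BBBWBB
GBBBBB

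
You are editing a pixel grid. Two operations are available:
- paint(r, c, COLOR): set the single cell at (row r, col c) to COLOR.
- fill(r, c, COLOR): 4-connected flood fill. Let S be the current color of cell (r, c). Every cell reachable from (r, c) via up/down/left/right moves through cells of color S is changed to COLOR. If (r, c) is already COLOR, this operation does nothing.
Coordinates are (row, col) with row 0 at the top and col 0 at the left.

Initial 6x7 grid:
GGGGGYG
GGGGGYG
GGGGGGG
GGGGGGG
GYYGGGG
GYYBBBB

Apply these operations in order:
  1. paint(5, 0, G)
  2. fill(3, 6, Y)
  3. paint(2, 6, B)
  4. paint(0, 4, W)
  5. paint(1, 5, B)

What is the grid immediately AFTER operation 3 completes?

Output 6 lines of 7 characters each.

After op 1 paint(5,0,G):
GGGGGYG
GGGGGYG
GGGGGGG
GGGGGGG
GYYGGGG
GYYBBBB
After op 2 fill(3,6,Y) [32 cells changed]:
YYYYYYY
YYYYYYY
YYYYYYY
YYYYYYY
YYYYYYY
YYYBBBB
After op 3 paint(2,6,B):
YYYYYYY
YYYYYYY
YYYYYYB
YYYYYYY
YYYYYYY
YYYBBBB

Answer: YYYYYYY
YYYYYYY
YYYYYYB
YYYYYYY
YYYYYYY
YYYBBBB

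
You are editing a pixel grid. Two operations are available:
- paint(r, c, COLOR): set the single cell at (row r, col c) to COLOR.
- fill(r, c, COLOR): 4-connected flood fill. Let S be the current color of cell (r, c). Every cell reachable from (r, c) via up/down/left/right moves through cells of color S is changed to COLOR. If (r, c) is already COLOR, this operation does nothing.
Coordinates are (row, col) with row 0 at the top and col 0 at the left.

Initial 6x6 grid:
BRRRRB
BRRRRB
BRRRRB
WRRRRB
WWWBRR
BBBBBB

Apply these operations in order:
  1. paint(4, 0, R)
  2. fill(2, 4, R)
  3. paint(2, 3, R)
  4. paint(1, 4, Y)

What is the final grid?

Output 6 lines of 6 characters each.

After op 1 paint(4,0,R):
BRRRRB
BRRRRB
BRRRRB
WRRRRB
RWWBRR
BBBBBB
After op 2 fill(2,4,R) [0 cells changed]:
BRRRRB
BRRRRB
BRRRRB
WRRRRB
RWWBRR
BBBBBB
After op 3 paint(2,3,R):
BRRRRB
BRRRRB
BRRRRB
WRRRRB
RWWBRR
BBBBBB
After op 4 paint(1,4,Y):
BRRRRB
BRRRYB
BRRRRB
WRRRRB
RWWBRR
BBBBBB

Answer: BRRRRB
BRRRYB
BRRRRB
WRRRRB
RWWBRR
BBBBBB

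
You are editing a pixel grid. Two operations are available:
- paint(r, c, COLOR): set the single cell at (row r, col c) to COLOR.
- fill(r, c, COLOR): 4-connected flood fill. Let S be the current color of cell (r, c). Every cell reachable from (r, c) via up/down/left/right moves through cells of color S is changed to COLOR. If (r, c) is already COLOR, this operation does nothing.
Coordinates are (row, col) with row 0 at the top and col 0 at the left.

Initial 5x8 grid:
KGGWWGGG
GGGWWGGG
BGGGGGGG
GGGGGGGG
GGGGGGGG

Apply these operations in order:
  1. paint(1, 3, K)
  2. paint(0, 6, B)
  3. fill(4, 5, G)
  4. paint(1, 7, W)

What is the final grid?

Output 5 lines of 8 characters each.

After op 1 paint(1,3,K):
KGGWWGGG
GGGKWGGG
BGGGGGGG
GGGGGGGG
GGGGGGGG
After op 2 paint(0,6,B):
KGGWWGBG
GGGKWGGG
BGGGGGGG
GGGGGGGG
GGGGGGGG
After op 3 fill(4,5,G) [0 cells changed]:
KGGWWGBG
GGGKWGGG
BGGGGGGG
GGGGGGGG
GGGGGGGG
After op 4 paint(1,7,W):
KGGWWGBG
GGGKWGGW
BGGGGGGG
GGGGGGGG
GGGGGGGG

Answer: KGGWWGBG
GGGKWGGW
BGGGGGGG
GGGGGGGG
GGGGGGGG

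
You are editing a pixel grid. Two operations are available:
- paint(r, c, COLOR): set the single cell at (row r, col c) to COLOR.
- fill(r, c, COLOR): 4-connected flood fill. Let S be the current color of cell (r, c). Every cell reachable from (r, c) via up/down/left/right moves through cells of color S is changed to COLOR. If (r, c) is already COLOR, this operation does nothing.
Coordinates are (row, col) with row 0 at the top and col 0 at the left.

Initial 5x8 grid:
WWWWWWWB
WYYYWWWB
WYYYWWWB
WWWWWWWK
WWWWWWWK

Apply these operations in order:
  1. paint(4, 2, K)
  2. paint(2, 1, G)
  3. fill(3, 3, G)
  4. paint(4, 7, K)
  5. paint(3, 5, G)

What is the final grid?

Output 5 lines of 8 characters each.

Answer: GGGGGGGB
GYYYGGGB
GGYYGGGB
GGGGGGGK
GGKGGGGK

Derivation:
After op 1 paint(4,2,K):
WWWWWWWB
WYYYWWWB
WYYYWWWB
WWWWWWWK
WWKWWWWK
After op 2 paint(2,1,G):
WWWWWWWB
WYYYWWWB
WGYYWWWB
WWWWWWWK
WWKWWWWK
After op 3 fill(3,3,G) [28 cells changed]:
GGGGGGGB
GYYYGGGB
GGYYGGGB
GGGGGGGK
GGKGGGGK
After op 4 paint(4,7,K):
GGGGGGGB
GYYYGGGB
GGYYGGGB
GGGGGGGK
GGKGGGGK
After op 5 paint(3,5,G):
GGGGGGGB
GYYYGGGB
GGYYGGGB
GGGGGGGK
GGKGGGGK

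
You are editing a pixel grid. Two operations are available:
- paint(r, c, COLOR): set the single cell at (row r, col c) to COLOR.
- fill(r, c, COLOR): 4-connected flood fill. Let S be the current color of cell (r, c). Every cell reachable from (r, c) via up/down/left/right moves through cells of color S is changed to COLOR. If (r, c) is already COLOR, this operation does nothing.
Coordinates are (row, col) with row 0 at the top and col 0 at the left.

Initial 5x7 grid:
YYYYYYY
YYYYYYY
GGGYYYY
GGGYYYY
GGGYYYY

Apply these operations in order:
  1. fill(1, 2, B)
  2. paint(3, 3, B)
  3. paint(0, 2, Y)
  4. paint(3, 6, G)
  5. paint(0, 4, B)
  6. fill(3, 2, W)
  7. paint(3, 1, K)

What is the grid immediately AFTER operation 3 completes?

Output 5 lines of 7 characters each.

Answer: BBYBBBB
BBBBBBB
GGGBBBB
GGGBBBB
GGGBBBB

Derivation:
After op 1 fill(1,2,B) [26 cells changed]:
BBBBBBB
BBBBBBB
GGGBBBB
GGGBBBB
GGGBBBB
After op 2 paint(3,3,B):
BBBBBBB
BBBBBBB
GGGBBBB
GGGBBBB
GGGBBBB
After op 3 paint(0,2,Y):
BBYBBBB
BBBBBBB
GGGBBBB
GGGBBBB
GGGBBBB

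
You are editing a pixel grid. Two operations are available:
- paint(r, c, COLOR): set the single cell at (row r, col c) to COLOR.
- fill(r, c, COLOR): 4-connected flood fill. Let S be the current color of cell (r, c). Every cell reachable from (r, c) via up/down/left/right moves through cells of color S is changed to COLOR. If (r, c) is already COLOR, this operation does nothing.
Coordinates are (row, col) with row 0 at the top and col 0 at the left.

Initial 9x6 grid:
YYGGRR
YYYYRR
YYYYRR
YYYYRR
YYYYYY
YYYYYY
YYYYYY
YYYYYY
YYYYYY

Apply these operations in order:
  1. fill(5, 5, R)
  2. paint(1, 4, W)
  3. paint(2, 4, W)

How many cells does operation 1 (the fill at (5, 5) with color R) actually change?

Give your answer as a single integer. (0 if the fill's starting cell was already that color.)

After op 1 fill(5,5,R) [44 cells changed]:
RRGGRR
RRRRRR
RRRRRR
RRRRRR
RRRRRR
RRRRRR
RRRRRR
RRRRRR
RRRRRR

Answer: 44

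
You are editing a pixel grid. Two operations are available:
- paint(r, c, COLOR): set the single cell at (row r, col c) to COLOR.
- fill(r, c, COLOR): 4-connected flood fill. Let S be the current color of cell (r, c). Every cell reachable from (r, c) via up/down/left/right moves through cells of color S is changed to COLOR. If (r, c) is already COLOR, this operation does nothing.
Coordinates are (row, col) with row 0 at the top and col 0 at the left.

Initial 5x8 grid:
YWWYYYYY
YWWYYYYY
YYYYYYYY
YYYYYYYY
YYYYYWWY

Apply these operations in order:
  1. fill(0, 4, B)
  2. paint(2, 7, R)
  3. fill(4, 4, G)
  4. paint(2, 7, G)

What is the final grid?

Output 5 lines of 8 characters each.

Answer: GWWGGGGG
GWWGGGGG
GGGGGGGG
GGGGGGGG
GGGGGWWG

Derivation:
After op 1 fill(0,4,B) [34 cells changed]:
BWWBBBBB
BWWBBBBB
BBBBBBBB
BBBBBBBB
BBBBBWWB
After op 2 paint(2,7,R):
BWWBBBBB
BWWBBBBB
BBBBBBBR
BBBBBBBB
BBBBBWWB
After op 3 fill(4,4,G) [33 cells changed]:
GWWGGGGG
GWWGGGGG
GGGGGGGR
GGGGGGGG
GGGGGWWG
After op 4 paint(2,7,G):
GWWGGGGG
GWWGGGGG
GGGGGGGG
GGGGGGGG
GGGGGWWG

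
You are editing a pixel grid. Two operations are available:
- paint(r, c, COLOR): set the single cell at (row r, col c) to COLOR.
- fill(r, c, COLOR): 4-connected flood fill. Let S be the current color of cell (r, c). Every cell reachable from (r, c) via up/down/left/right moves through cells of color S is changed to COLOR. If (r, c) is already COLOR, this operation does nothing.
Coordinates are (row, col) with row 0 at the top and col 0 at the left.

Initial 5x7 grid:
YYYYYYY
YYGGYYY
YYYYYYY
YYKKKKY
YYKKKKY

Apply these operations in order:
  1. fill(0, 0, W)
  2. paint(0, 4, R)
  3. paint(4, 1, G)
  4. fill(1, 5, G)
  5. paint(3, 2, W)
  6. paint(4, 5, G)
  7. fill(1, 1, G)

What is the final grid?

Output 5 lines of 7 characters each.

Answer: GGGGRGG
GGGGGGG
GGGGGGG
GGWKKKG
GGKKKGG

Derivation:
After op 1 fill(0,0,W) [25 cells changed]:
WWWWWWW
WWGGWWW
WWWWWWW
WWKKKKW
WWKKKKW
After op 2 paint(0,4,R):
WWWWRWW
WWGGWWW
WWWWWWW
WWKKKKW
WWKKKKW
After op 3 paint(4,1,G):
WWWWRWW
WWGGWWW
WWWWWWW
WWKKKKW
WGKKKKW
After op 4 fill(1,5,G) [23 cells changed]:
GGGGRGG
GGGGGGG
GGGGGGG
GGKKKKG
GGKKKKG
After op 5 paint(3,2,W):
GGGGRGG
GGGGGGG
GGGGGGG
GGWKKKG
GGKKKKG
After op 6 paint(4,5,G):
GGGGRGG
GGGGGGG
GGGGGGG
GGWKKKG
GGKKKGG
After op 7 fill(1,1,G) [0 cells changed]:
GGGGRGG
GGGGGGG
GGGGGGG
GGWKKKG
GGKKKGG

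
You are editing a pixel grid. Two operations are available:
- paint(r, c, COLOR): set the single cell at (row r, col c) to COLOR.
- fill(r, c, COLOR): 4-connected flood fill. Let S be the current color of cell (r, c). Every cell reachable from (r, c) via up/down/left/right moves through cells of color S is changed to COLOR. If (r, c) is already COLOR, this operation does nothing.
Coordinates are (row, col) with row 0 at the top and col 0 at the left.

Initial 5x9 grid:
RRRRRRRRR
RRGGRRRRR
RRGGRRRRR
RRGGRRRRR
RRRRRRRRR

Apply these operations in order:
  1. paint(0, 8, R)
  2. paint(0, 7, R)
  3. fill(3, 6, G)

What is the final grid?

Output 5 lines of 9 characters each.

Answer: GGGGGGGGG
GGGGGGGGG
GGGGGGGGG
GGGGGGGGG
GGGGGGGGG

Derivation:
After op 1 paint(0,8,R):
RRRRRRRRR
RRGGRRRRR
RRGGRRRRR
RRGGRRRRR
RRRRRRRRR
After op 2 paint(0,7,R):
RRRRRRRRR
RRGGRRRRR
RRGGRRRRR
RRGGRRRRR
RRRRRRRRR
After op 3 fill(3,6,G) [39 cells changed]:
GGGGGGGGG
GGGGGGGGG
GGGGGGGGG
GGGGGGGGG
GGGGGGGGG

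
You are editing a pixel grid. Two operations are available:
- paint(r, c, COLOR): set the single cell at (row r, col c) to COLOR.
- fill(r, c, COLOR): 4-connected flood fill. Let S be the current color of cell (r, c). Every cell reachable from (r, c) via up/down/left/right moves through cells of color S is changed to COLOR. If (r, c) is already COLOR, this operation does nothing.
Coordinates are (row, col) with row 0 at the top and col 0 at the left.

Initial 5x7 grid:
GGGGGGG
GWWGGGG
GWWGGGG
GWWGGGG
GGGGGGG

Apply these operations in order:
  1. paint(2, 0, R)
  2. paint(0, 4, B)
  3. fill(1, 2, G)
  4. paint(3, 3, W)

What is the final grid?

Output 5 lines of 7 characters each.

After op 1 paint(2,0,R):
GGGGGGG
GWWGGGG
RWWGGGG
GWWGGGG
GGGGGGG
After op 2 paint(0,4,B):
GGGGBGG
GWWGGGG
RWWGGGG
GWWGGGG
GGGGGGG
After op 3 fill(1,2,G) [6 cells changed]:
GGGGBGG
GGGGGGG
RGGGGGG
GGGGGGG
GGGGGGG
After op 4 paint(3,3,W):
GGGGBGG
GGGGGGG
RGGGGGG
GGGWGGG
GGGGGGG

Answer: GGGGBGG
GGGGGGG
RGGGGGG
GGGWGGG
GGGGGGG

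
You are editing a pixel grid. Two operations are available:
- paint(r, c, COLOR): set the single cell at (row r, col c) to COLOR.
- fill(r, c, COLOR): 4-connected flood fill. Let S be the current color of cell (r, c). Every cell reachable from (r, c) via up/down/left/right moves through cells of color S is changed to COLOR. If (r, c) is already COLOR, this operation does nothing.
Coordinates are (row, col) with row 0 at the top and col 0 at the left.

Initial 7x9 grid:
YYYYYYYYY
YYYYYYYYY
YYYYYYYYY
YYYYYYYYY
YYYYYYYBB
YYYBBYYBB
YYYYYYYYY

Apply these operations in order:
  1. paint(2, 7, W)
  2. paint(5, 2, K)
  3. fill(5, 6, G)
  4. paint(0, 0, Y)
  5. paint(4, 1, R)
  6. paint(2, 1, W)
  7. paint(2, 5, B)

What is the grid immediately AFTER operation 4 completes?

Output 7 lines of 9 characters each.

After op 1 paint(2,7,W):
YYYYYYYYY
YYYYYYYYY
YYYYYYYWY
YYYYYYYYY
YYYYYYYBB
YYYBBYYBB
YYYYYYYYY
After op 2 paint(5,2,K):
YYYYYYYYY
YYYYYYYYY
YYYYYYYWY
YYYYYYYYY
YYYYYYYBB
YYKBBYYBB
YYYYYYYYY
After op 3 fill(5,6,G) [55 cells changed]:
GGGGGGGGG
GGGGGGGGG
GGGGGGGWG
GGGGGGGGG
GGGGGGGBB
GGKBBGGBB
GGGGGGGGG
After op 4 paint(0,0,Y):
YGGGGGGGG
GGGGGGGGG
GGGGGGGWG
GGGGGGGGG
GGGGGGGBB
GGKBBGGBB
GGGGGGGGG

Answer: YGGGGGGGG
GGGGGGGGG
GGGGGGGWG
GGGGGGGGG
GGGGGGGBB
GGKBBGGBB
GGGGGGGGG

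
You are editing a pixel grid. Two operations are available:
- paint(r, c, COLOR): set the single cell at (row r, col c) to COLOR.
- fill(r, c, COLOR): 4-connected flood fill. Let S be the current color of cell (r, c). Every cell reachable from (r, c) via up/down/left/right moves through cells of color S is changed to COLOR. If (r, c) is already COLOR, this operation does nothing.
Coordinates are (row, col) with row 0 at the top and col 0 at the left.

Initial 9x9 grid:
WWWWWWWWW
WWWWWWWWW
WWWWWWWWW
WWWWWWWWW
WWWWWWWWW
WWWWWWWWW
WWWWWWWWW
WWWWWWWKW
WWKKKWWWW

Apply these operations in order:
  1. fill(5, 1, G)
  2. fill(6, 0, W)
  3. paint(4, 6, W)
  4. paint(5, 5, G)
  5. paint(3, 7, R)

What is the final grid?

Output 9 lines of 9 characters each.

Answer: WWWWWWWWW
WWWWWWWWW
WWWWWWWWW
WWWWWWWRW
WWWWWWWWW
WWWWWGWWW
WWWWWWWWW
WWWWWWWKW
WWKKKWWWW

Derivation:
After op 1 fill(5,1,G) [77 cells changed]:
GGGGGGGGG
GGGGGGGGG
GGGGGGGGG
GGGGGGGGG
GGGGGGGGG
GGGGGGGGG
GGGGGGGGG
GGGGGGGKG
GGKKKGGGG
After op 2 fill(6,0,W) [77 cells changed]:
WWWWWWWWW
WWWWWWWWW
WWWWWWWWW
WWWWWWWWW
WWWWWWWWW
WWWWWWWWW
WWWWWWWWW
WWWWWWWKW
WWKKKWWWW
After op 3 paint(4,6,W):
WWWWWWWWW
WWWWWWWWW
WWWWWWWWW
WWWWWWWWW
WWWWWWWWW
WWWWWWWWW
WWWWWWWWW
WWWWWWWKW
WWKKKWWWW
After op 4 paint(5,5,G):
WWWWWWWWW
WWWWWWWWW
WWWWWWWWW
WWWWWWWWW
WWWWWWWWW
WWWWWGWWW
WWWWWWWWW
WWWWWWWKW
WWKKKWWWW
After op 5 paint(3,7,R):
WWWWWWWWW
WWWWWWWWW
WWWWWWWWW
WWWWWWWRW
WWWWWWWWW
WWWWWGWWW
WWWWWWWWW
WWWWWWWKW
WWKKKWWWW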